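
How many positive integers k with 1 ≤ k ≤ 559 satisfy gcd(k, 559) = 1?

504

Factor 559: 559 = 13 · 43.
φ(13) = 13 − 1 = 12.
φ(43) = 43 − 1 = 42.
φ(559) = 12 × 42 = 504.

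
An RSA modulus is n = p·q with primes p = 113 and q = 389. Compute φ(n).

43456

For distinct primes, φ(pq) = (p−1)(q−1) = 112 × 388 = 43456.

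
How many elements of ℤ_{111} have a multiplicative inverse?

72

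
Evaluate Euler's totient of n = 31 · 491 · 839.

φ(31) = 31 − 1 = 30.
φ(491) = 491 − 1 = 490.
φ(839) = 839 − 1 = 838.
Since φ is multiplicative, φ(12770419) = 30 · 490 · 838 = 12318600.

12318600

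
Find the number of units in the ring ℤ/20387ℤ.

18144

Factor 20387: 20387 = 19 * 29 * 37.
φ(20387) = 20387 · (1 − 1/19) · (1 − 1/29) · (1 − 1/37)
       = 20387 · 18144/20387 = 18144.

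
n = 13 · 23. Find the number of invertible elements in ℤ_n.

φ(299) = 299 · (1 − 1/13) · (1 − 1/23)
       = 299 · 264/299 = 264.

264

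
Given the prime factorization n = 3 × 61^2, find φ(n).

7320

φ(11163) = 11163 · (1 − 1/3) · (1 − 1/61)
       = 11163 · 120/183 = 7320.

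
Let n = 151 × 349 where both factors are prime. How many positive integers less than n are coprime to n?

φ(151) = 151 − 1 = 150.
φ(349) = 349 − 1 = 348.
φ(52699) = 150 × 348 = 52200.

52200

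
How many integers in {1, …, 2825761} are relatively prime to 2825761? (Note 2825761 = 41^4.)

φ(2825761) = 2825761 · (1 − 1/41)
       = 2825761 · 40/41 = 2756840.

2756840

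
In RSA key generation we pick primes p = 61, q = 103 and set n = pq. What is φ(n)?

φ(6283) = 6283 · (1 − 1/61) · (1 − 1/103)
       = 6283 · 6120/6283 = 6120.

6120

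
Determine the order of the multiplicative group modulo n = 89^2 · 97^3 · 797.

φ(89^2) = 89^2 − 89^1 = 7921 − 89 = 7832.
φ(97^3) = 97^2·(97−1) = 9409·96 = 903264.
φ(797) = 797 − 1 = 796.
φ(5761738417901) = 7832 × 903264 × 796 = 5631193463808.

5631193463808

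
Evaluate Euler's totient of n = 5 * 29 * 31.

3360

φ(5) = 5 − 1 = 4.
φ(29) = 29 − 1 = 28.
φ(31) = 31 − 1 = 30.
Multiply: 4 · 28 · 30 = 3360.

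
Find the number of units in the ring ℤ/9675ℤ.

9675 = 3^2 · 5^2 · 43.
φ(9675) = 9675 · (1 − 1/3) · (1 − 1/5) · (1 − 1/43)
       = 9675 · 336/645 = 5040.

5040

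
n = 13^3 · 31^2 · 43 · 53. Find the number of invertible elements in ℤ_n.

4119111360

φ(13^3) = 13^3 − 13^2 = 2197 − 169 = 2028.
φ(31^2) = 31^2 − 31^1 = 961 − 31 = 930.
φ(43) = 43 − 1 = 42.
φ(53) = 53 − 1 = 52.
Since φ is multiplicative, φ(4811691443) = 2028 · 930 · 42 · 52 = 4119111360.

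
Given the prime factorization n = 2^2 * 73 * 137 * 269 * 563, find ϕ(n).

2949663744

φ(6058485788) = 6058485788 · (1 − 1/2) · (1 − 1/73) · (1 − 1/137) · (1 − 1/269) · (1 − 1/563)
       = 6058485788 · 1474831872/3029242894 = 2949663744.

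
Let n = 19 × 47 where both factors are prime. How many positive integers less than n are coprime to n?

For distinct primes, φ(pq) = (p−1)(q−1) = 18 × 46 = 828.

828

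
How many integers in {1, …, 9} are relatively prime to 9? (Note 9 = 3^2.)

φ(9) = 9 · (1 − 1/3)
       = 9 · 2/3 = 6.

6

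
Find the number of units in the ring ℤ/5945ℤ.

4480

First factor: 5945 = 5 · 29 · 41.
φ(5945) = 5945 · (1 − 1/5) · (1 − 1/29) · (1 − 1/41)
       = 5945 · 4480/5945 = 4480.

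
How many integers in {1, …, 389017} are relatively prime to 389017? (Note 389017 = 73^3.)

φ(389017) = 389017 · (1 − 1/73)
       = 389017 · 72/73 = 383688.

383688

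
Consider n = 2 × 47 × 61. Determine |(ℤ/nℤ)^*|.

2760

φ(2) = 2 − 1 = 1.
φ(47) = 47 − 1 = 46.
φ(61) = 61 − 1 = 60.
Since φ is multiplicative, φ(5734) = 1 · 46 · 60 = 2760.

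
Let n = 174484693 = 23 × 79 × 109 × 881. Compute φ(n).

φ(174484693) = 174484693 · (1 − 1/23) · (1 − 1/79) · (1 − 1/109) · (1 − 1/881)
       = 174484693 · 163088640/174484693 = 163088640.

163088640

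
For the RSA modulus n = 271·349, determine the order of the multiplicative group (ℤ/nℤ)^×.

φ(94579) = 94579 · (1 − 1/271) · (1 − 1/349)
       = 94579 · 93960/94579 = 93960.

93960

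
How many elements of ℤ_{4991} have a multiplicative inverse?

3960

4991 = 7 · 23 · 31.
φ(4991) = 4991 · (1 − 1/7) · (1 − 1/23) · (1 − 1/31)
       = 4991 · 3960/4991 = 3960.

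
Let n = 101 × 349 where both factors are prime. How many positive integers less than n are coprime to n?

φ(pq) = (p−1)(q−1) = 100 · 348 = 34800.

34800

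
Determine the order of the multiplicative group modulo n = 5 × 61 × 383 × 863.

79028160

φ(100811345) = 100811345 · (1 − 1/5) · (1 − 1/61) · (1 − 1/383) · (1 − 1/863)
       = 100811345 · 79028160/100811345 = 79028160.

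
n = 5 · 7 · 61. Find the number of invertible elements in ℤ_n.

1440

φ(2135) = 2135 · (1 − 1/5) · (1 − 1/7) · (1 − 1/61)
       = 2135 · 1440/2135 = 1440.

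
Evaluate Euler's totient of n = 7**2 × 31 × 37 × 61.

2721600

φ(3428383) = 3428383 · (1 − 1/7) · (1 − 1/31) · (1 − 1/37) · (1 − 1/61)
       = 3428383 · 388800/489769 = 2721600.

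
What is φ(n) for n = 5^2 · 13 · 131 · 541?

16848000

φ(5^2) = 5^2 − 5^1 = 25 − 5 = 20.
φ(13) = 13 − 1 = 12.
φ(131) = 131 − 1 = 130.
φ(541) = 541 − 1 = 540.
φ(23033075) = 20 × 12 × 130 × 540 = 16848000.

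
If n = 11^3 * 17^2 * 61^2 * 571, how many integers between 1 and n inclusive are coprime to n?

φ(11^3) = 11^3 − 11^2 = 1331 − 121 = 1210.
φ(17^2) = 17^1·(17−1) = 17·16 = 272.
φ(61^2) = 61^1·(61−1) = 61·60 = 3660.
φ(571) = 571 − 1 = 570.
Multiply: 1210 · 272 · 3660 · 570 = 686610144000.

686610144000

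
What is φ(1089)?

660

Factor 1089: 1089 = 3^2 · 11^2.
φ(3^2) = 3^2 − 3^1 = 9 − 3 = 6.
φ(11^2) = 11^2 − 11^1 = 121 − 11 = 110.
Multiply: 6 · 110 = 660.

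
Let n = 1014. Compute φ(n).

312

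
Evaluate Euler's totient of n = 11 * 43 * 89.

φ(42097) = 42097 · (1 − 1/11) · (1 − 1/43) · (1 − 1/89)
       = 42097 · 36960/42097 = 36960.

36960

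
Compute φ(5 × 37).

φ(185) = 185 · (1 − 1/5) · (1 − 1/37)
       = 185 · 144/185 = 144.

144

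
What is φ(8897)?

Factor 8897: 8897 = 7 * 31 * 41.
φ(7) = 7 − 1 = 6.
φ(31) = 31 − 1 = 30.
φ(41) = 41 − 1 = 40.
Multiply: 6 · 30 · 40 = 7200.

7200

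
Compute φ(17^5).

1336336

φ(1419857) = 1419857 · (1 − 1/17)
       = 1419857 · 16/17 = 1336336.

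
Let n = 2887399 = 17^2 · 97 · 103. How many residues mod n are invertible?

2663424

φ(17^2) = 17^1·(17−1) = 17·16 = 272.
φ(97) = 97 − 1 = 96.
φ(103) = 103 − 1 = 102.
φ(2887399) = 272 × 96 × 102 = 2663424.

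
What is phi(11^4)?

φ(11^4) = 11^3·(11−1) = 1331·10 = 13310.

13310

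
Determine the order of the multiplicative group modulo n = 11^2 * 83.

φ(11^2) = 11^2 − 11^1 = 121 − 11 = 110.
φ(83) = 83 − 1 = 82.
Since φ is multiplicative, φ(10043) = 110 · 82 = 9020.

9020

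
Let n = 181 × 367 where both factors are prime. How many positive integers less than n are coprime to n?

φ(pq) = (p−1)(q−1) = 180 · 366 = 65880.

65880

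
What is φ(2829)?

2829 = 3 · 23 · 41.
φ(3) = 3 − 1 = 2.
φ(23) = 23 − 1 = 22.
φ(41) = 41 − 1 = 40.
φ(2829) = 2 × 22 × 40 = 1760.

1760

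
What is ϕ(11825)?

8400

11825 = 5^2 · 11 · 43.
φ(5^2) = 5^2 − 5^1 = 25 − 5 = 20.
φ(11) = 11 − 1 = 10.
φ(43) = 43 − 1 = 42.
φ(11825) = 20 × 10 × 42 = 8400.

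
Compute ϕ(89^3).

φ(704969) = 704969 · (1 − 1/89)
       = 704969 · 88/89 = 697048.

697048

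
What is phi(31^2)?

930

φ(31^2) = 31^1·(31−1) = 31·30 = 930.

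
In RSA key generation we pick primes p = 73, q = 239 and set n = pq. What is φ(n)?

φ(17447) = 17447 · (1 − 1/73) · (1 − 1/239)
       = 17447 · 17136/17447 = 17136.

17136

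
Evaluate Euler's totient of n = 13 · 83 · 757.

φ(816803) = 816803 · (1 − 1/13) · (1 − 1/83) · (1 − 1/757)
       = 816803 · 743904/816803 = 743904.

743904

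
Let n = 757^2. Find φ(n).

572292

φ(573049) = 573049 · (1 − 1/757)
       = 573049 · 756/757 = 572292.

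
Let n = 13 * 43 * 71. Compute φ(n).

φ(13) = 13 − 1 = 12.
φ(43) = 43 − 1 = 42.
φ(71) = 71 − 1 = 70.
Multiply: 12 · 42 · 70 = 35280.

35280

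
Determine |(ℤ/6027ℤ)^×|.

Prime factorization: 6027 = 3 × 7^2 × 41.
φ(6027) = 6027 · (1 − 1/3) · (1 − 1/7) · (1 − 1/41)
       = 6027 · 480/861 = 3360.

3360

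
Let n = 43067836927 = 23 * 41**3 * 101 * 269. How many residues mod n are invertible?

39644704000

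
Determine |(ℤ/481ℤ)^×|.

432

Factor 481: 481 = 13 · 37.
φ(13) = 13 − 1 = 12.
φ(37) = 37 − 1 = 36.
Since φ is multiplicative, φ(481) = 12 · 36 = 432.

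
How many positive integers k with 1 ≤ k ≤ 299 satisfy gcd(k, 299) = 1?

First factor: 299 = 13 · 23.
φ(299) = 299 · (1 − 1/13) · (1 − 1/23)
       = 299 · 264/299 = 264.

264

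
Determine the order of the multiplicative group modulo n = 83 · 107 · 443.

3841864

φ(3934283) = 3934283 · (1 − 1/83) · (1 − 1/107) · (1 − 1/443)
       = 3934283 · 3841864/3934283 = 3841864.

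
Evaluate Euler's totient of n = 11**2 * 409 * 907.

40661280

φ(44886523) = 44886523 · (1 − 1/11) · (1 − 1/409) · (1 − 1/907)
       = 44886523 · 3696480/4080593 = 40661280.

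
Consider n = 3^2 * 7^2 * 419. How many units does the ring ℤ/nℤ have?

105336

φ(3^2) = 3^1·(3−1) = 3·2 = 6.
φ(7^2) = 7^2 − 7^1 = 49 − 7 = 42.
φ(419) = 419 − 1 = 418.
Since φ is multiplicative, φ(184779) = 6 · 42 · 418 = 105336.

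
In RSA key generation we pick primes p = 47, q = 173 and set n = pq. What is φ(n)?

7912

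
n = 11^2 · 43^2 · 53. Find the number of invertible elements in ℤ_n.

φ(11^2) = 11^1·(11−1) = 11·10 = 110.
φ(43^2) = 43^1·(43−1) = 43·42 = 1806.
φ(53) = 53 − 1 = 52.
Multiply: 110 · 1806 · 52 = 10330320.

10330320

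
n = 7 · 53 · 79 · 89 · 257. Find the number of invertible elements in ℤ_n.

548241408

φ(7) = 7 − 1 = 6.
φ(53) = 53 − 1 = 52.
φ(79) = 79 − 1 = 78.
φ(89) = 89 − 1 = 88.
φ(257) = 257 − 1 = 256.
Since φ is multiplicative, φ(670384757) = 6 · 52 · 78 · 88 · 256 = 548241408.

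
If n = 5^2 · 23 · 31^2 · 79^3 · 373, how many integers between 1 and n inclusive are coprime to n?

74101559875200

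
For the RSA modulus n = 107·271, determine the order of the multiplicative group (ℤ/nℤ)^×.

28620

φ(n) = (p − 1)(q − 1) = (107−1)(271−1) = 106·270 = 28620.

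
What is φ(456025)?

322560

Factor 456025: 456025 = 5**2 · 17 · 29 · 37.
φ(5^2) = 5^2 − 5^1 = 25 − 5 = 20.
φ(17) = 17 − 1 = 16.
φ(29) = 29 − 1 = 28.
φ(37) = 37 − 1 = 36.
φ(456025) = 20 × 16 × 28 × 36 = 322560.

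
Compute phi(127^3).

φ(127^3) = 127^3 − 127^2 = 2048383 − 16129 = 2032254.

2032254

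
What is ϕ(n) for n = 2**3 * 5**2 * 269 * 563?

φ(30289400) = 30289400 · (1 − 1/2) · (1 − 1/5) · (1 − 1/269) · (1 − 1/563)
       = 30289400 · 602464/1514470 = 12049280.

12049280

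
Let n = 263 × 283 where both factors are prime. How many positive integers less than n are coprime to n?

73884

For distinct primes, φ(pq) = (p−1)(q−1) = 262 × 282 = 73884.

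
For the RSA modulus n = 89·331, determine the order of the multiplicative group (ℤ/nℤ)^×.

29040

φ(29459) = 29459 · (1 − 1/89) · (1 − 1/331)
       = 29459 · 29040/29459 = 29040.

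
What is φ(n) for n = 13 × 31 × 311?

φ(13) = 13 − 1 = 12.
φ(31) = 31 − 1 = 30.
φ(311) = 311 − 1 = 310.
Multiply: 12 · 30 · 310 = 111600.

111600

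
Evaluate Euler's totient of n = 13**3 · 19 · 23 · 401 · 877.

281402035200

φ(337641219253) = 337641219253 · (1 − 1/13) · (1 − 1/19) · (1 − 1/23) · (1 − 1/401) · (1 − 1/877)
       = 337641219253 · 1665100800/1997877037 = 281402035200.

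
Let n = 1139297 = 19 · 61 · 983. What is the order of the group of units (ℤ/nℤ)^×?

1060560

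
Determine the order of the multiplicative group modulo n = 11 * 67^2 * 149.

φ(7357471) = 7357471 · (1 − 1/11) · (1 − 1/67) · (1 − 1/149)
       = 7357471 · 97680/109813 = 6544560.

6544560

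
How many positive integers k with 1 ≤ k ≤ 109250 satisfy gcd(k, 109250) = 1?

39600

First factor: 109250 = 2 · 5^3 · 19 · 23.
φ(2) = 2 − 1 = 1.
φ(5^3) = 5^2·(5−1) = 25·4 = 100.
φ(19) = 19 − 1 = 18.
φ(23) = 23 − 1 = 22.
Since φ is multiplicative, φ(109250) = 1 · 100 · 18 · 22 = 39600.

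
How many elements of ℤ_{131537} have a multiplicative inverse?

Factor 131537: 131537 = 7 · 19 · 23 · 43.
φ(131537) = 131537 · (1 − 1/7) · (1 − 1/19) · (1 − 1/23) · (1 − 1/43)
       = 131537 · 99792/131537 = 99792.

99792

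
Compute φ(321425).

Factor 321425: 321425 = 5**2 * 13 * 23 * 43.
φ(321425) = 321425 · (1 − 1/5) · (1 − 1/13) · (1 − 1/23) · (1 − 1/43)
       = 321425 · 44352/64285 = 221760.

221760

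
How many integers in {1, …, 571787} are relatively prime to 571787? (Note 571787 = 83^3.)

φ(571787) = 571787 · (1 − 1/83)
       = 571787 · 82/83 = 564898.

564898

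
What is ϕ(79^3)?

486798

φ(79^3) = 79^3 − 79^2 = 493039 − 6241 = 486798.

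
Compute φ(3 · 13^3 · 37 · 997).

145431936

φ(243135399) = 243135399 · (1 − 1/3) · (1 − 1/13) · (1 − 1/37) · (1 − 1/997)
       = 243135399 · 860544/1438671 = 145431936.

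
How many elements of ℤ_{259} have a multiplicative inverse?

Factor 259: 259 = 7 · 37.
φ(7) = 7 − 1 = 6.
φ(37) = 37 − 1 = 36.
Since φ is multiplicative, φ(259) = 6 · 36 = 216.

216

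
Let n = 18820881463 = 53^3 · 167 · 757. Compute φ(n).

18330949728

φ(53^3) = 53^3 − 53^2 = 148877 − 2809 = 146068.
φ(167) = 167 − 1 = 166.
φ(757) = 757 − 1 = 756.
Since φ is multiplicative, φ(18820881463) = 146068 · 166 · 756 = 18330949728.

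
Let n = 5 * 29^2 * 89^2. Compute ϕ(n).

25438336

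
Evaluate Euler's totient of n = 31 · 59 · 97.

167040

φ(177413) = 177413 · (1 − 1/31) · (1 − 1/59) · (1 − 1/97)
       = 177413 · 167040/177413 = 167040.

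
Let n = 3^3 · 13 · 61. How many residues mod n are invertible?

12960

φ(3^3) = 3^3 − 3^2 = 27 − 9 = 18.
φ(13) = 13 − 1 = 12.
φ(61) = 61 − 1 = 60.
Multiply: 18 · 12 · 60 = 12960.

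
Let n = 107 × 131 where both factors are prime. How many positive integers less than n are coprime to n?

13780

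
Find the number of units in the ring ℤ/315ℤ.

First factor: 315 = 3^2 × 5 × 7.
φ(315) = 315 · (1 − 1/3) · (1 − 1/5) · (1 − 1/7)
       = 315 · 48/105 = 144.

144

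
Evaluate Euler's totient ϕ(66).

20

66 = 2 · 3 · 11.
φ(2) = 2 − 1 = 1.
φ(3) = 3 − 1 = 2.
φ(11) = 11 − 1 = 10.
φ(66) = 1 × 2 × 10 = 20.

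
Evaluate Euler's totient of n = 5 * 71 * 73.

20160

φ(25915) = 25915 · (1 − 1/5) · (1 − 1/71) · (1 − 1/73)
       = 25915 · 20160/25915 = 20160.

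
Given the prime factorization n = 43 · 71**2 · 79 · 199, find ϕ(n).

3223780560

φ(43) = 43 − 1 = 42.
φ(71^2) = 71^2 − 71^1 = 5041 − 71 = 4970.
φ(79) = 79 − 1 = 78.
φ(199) = 199 − 1 = 198.
Since φ is multiplicative, φ(3407731123) = 42 · 4970 · 78 · 198 = 3223780560.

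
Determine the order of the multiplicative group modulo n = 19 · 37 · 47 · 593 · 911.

16058165760

φ(17849508143) = 17849508143 · (1 − 1/19) · (1 − 1/37) · (1 − 1/47) · (1 − 1/593) · (1 − 1/911)
       = 17849508143 · 16058165760/17849508143 = 16058165760.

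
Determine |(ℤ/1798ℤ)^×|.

First factor: 1798 = 2 · 29 · 31.
φ(1798) = 1798 · (1 − 1/2) · (1 − 1/29) · (1 − 1/31)
       = 1798 · 840/1798 = 840.

840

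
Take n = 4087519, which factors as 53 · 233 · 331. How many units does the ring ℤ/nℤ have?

3981120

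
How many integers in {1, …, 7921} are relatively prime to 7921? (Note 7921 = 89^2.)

φ(7921) = 7921 · (1 − 1/89)
       = 7921 · 88/89 = 7832.

7832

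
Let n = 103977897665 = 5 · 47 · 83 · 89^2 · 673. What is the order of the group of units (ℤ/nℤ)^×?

79409713152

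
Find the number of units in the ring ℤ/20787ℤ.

12480

Prime factorization: 20787 = 3 × 13^2 × 41.
φ(20787) = 20787 · (1 − 1/3) · (1 − 1/13) · (1 − 1/41)
       = 20787 · 960/1599 = 12480.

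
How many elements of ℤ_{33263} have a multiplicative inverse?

30240

Prime factorization: 33263 = 29 × 31 × 37.
φ(33263) = 33263 · (1 − 1/29) · (1 − 1/31) · (1 − 1/37)
       = 33263 · 30240/33263 = 30240.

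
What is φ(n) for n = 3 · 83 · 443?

φ(3) = 3 − 1 = 2.
φ(83) = 83 − 1 = 82.
φ(443) = 443 − 1 = 442.
Multiply: 2 · 82 · 442 = 72488.

72488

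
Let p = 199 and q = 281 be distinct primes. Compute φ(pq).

55440

φ(199) = 199 − 1 = 198.
φ(281) = 281 − 1 = 280.
φ(55919) = 198 × 280 = 55440.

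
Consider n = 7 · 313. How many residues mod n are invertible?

φ(2191) = 2191 · (1 − 1/7) · (1 − 1/313)
       = 2191 · 1872/2191 = 1872.

1872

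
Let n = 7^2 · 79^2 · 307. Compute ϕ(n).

φ(7^2) = 7^2 − 7^1 = 49 − 7 = 42.
φ(79^2) = 79^2 − 79^1 = 6241 − 79 = 6162.
φ(307) = 307 − 1 = 306.
Multiply: 42 · 6162 · 306 = 79194024.

79194024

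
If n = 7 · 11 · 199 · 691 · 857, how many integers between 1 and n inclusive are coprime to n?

7016803200

φ(9074081401) = 9074081401 · (1 − 1/7) · (1 − 1/11) · (1 − 1/199) · (1 − 1/691) · (1 − 1/857)
       = 9074081401 · 7016803200/9074081401 = 7016803200.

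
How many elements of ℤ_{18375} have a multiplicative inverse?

8400

Prime factorization: 18375 = 3 * 5^3 * 7^2.
φ(18375) = 18375 · (1 − 1/3) · (1 − 1/5) · (1 − 1/7)
       = 18375 · 48/105 = 8400.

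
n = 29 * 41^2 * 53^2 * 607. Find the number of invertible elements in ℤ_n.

76692645120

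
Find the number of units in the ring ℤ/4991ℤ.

3960

First factor: 4991 = 7 * 23 * 31.
φ(7) = 7 − 1 = 6.
φ(23) = 23 − 1 = 22.
φ(31) = 31 − 1 = 30.
Since φ is multiplicative, φ(4991) = 6 · 22 · 30 = 3960.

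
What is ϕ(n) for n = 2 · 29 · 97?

2688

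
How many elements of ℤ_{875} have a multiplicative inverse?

875 = 5**3 * 7.
φ(5^3) = 5^3 − 5^2 = 125 − 25 = 100.
φ(7) = 7 − 1 = 6.
Multiply: 100 · 6 = 600.

600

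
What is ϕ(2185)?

First factor: 2185 = 5 · 19 · 23.
φ(2185) = 2185 · (1 − 1/5) · (1 − 1/19) · (1 − 1/23)
       = 2185 · 1584/2185 = 1584.

1584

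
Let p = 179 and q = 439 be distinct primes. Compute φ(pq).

77964

φ(n) = (p − 1)(q − 1) = (179−1)(439−1) = 178·438 = 77964.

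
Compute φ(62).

62 = 2 × 31.
φ(62) = 62 · (1 − 1/2) · (1 − 1/31)
       = 62 · 30/62 = 30.

30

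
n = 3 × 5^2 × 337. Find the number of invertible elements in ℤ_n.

φ(3) = 3 − 1 = 2.
φ(5^2) = 5^2 − 5^1 = 25 − 5 = 20.
φ(337) = 337 − 1 = 336.
φ(25275) = 2 × 20 × 336 = 13440.

13440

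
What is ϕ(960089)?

Factor 960089: 960089 = 13^3 * 19 * 23.
φ(13^3) = 13^3 − 13^2 = 2197 − 169 = 2028.
φ(19) = 19 − 1 = 18.
φ(23) = 23 − 1 = 22.
φ(960089) = 2028 × 18 × 22 = 803088.

803088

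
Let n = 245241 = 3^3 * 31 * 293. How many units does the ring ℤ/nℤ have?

φ(245241) = 245241 · (1 − 1/3) · (1 − 1/31) · (1 − 1/293)
       = 245241 · 17520/27249 = 157680.

157680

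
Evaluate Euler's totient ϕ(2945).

2945 = 5 · 19 · 31.
φ(5) = 5 − 1 = 4.
φ(19) = 19 − 1 = 18.
φ(31) = 31 − 1 = 30.
Since φ is multiplicative, φ(2945) = 4 · 18 · 30 = 2160.

2160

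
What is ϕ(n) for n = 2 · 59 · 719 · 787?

32732184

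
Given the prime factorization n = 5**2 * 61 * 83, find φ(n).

98400

φ(126575) = 126575 · (1 − 1/5) · (1 − 1/61) · (1 − 1/83)
       = 126575 · 19680/25315 = 98400.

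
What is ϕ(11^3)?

1210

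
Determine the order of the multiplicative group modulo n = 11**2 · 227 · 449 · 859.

9555786240

φ(10593774697) = 10593774697 · (1 − 1/11) · (1 − 1/227) · (1 − 1/449) · (1 − 1/859)
       = 10593774697 · 868707840/963070427 = 9555786240.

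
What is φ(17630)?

6720

17630 = 2 · 5 · 41 · 43.
φ(2) = 2 − 1 = 1.
φ(5) = 5 − 1 = 4.
φ(41) = 41 − 1 = 40.
φ(43) = 43 − 1 = 42.
Multiply: 1 · 4 · 40 · 42 = 6720.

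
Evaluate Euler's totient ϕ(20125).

13200

20125 = 5**3 · 7 · 23.
φ(20125) = 20125 · (1 − 1/5) · (1 − 1/7) · (1 − 1/23)
       = 20125 · 528/805 = 13200.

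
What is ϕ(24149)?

21600

Prime factorization: 24149 = 19 * 31 * 41.
φ(24149) = 24149 · (1 − 1/19) · (1 − 1/31) · (1 − 1/41)
       = 24149 · 21600/24149 = 21600.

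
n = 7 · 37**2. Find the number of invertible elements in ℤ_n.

φ(7) = 7 − 1 = 6.
φ(37^2) = 37^2 − 37^1 = 1369 − 37 = 1332.
φ(9583) = 6 × 1332 = 7992.

7992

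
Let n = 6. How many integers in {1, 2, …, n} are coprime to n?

6 = 2 * 3.
φ(2) = 2 − 1 = 1.
φ(3) = 3 − 1 = 2.
Since φ is multiplicative, φ(6) = 1 · 2 = 2.

2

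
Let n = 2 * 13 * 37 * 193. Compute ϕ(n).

82944

φ(2) = 2 − 1 = 1.
φ(13) = 13 − 1 = 12.
φ(37) = 37 − 1 = 36.
φ(193) = 193 − 1 = 192.
φ(185666) = 1 × 12 × 36 × 192 = 82944.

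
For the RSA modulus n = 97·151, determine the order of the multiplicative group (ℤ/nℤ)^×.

φ(14647) = 14647 · (1 − 1/97) · (1 − 1/151)
       = 14647 · 14400/14647 = 14400.

14400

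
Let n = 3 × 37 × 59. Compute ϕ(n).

4176

φ(6549) = 6549 · (1 − 1/3) · (1 − 1/37) · (1 − 1/59)
       = 6549 · 4176/6549 = 4176.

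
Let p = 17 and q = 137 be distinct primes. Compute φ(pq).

2176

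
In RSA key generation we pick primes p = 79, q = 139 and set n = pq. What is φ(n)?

φ(n) = (p − 1)(q − 1) = (79−1)(139−1) = 78·138 = 10764.

10764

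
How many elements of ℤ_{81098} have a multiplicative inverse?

36960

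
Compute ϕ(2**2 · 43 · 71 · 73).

φ(891476) = 891476 · (1 − 1/2) · (1 − 1/43) · (1 − 1/71) · (1 − 1/73)
       = 891476 · 211680/445738 = 423360.

423360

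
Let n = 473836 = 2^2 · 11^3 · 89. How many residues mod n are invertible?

φ(473836) = 473836 · (1 − 1/2) · (1 − 1/11) · (1 − 1/89)
       = 473836 · 880/1958 = 212960.

212960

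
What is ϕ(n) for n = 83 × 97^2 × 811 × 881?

φ(557979602977) = 557979602977 · (1 − 1/83) · (1 − 1/97) · (1 − 1/811) · (1 − 1/881)
       = 557979602977 · 5611161600/5752367041 = 544282675200.

544282675200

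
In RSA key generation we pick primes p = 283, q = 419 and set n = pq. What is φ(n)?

For distinct primes, φ(pq) = (p−1)(q−1) = 282 × 418 = 117876.

117876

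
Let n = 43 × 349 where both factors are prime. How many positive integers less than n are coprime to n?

φ(43) = 43 − 1 = 42.
φ(349) = 349 − 1 = 348.
Since φ is multiplicative, φ(15007) = 42 · 348 = 14616.

14616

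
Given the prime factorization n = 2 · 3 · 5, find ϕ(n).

φ(30) = 30 · (1 − 1/2) · (1 − 1/3) · (1 − 1/5)
       = 30 · 8/30 = 8.

8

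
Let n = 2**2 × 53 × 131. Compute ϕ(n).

13520

φ(27772) = 27772 · (1 − 1/2) · (1 − 1/53) · (1 − 1/131)
       = 27772 · 6760/13886 = 13520.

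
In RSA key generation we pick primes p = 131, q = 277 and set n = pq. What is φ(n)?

φ(36287) = 36287 · (1 − 1/131) · (1 − 1/277)
       = 36287 · 35880/36287 = 35880.

35880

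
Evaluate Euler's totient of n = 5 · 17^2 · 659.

715904

φ(5) = 5 − 1 = 4.
φ(17^2) = 17^1·(17−1) = 17·16 = 272.
φ(659) = 659 − 1 = 658.
Since φ is multiplicative, φ(952255) = 4 · 272 · 658 = 715904.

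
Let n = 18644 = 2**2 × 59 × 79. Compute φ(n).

9048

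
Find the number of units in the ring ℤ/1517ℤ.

Factor 1517: 1517 = 37 · 41.
φ(37) = 37 − 1 = 36.
φ(41) = 41 − 1 = 40.
Multiply: 36 · 40 = 1440.

1440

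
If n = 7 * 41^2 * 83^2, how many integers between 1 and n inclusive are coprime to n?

φ(7) = 7 − 1 = 6.
φ(41^2) = 41^2 − 41^1 = 1681 − 41 = 1640.
φ(83^2) = 83^2 − 83^1 = 6889 − 83 = 6806.
Since φ is multiplicative, φ(81062863) = 6 · 1640 · 6806 = 66971040.

66971040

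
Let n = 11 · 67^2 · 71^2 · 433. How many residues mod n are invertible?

φ(107782160387) = 107782160387 · (1 − 1/11) · (1 − 1/67) · (1 − 1/71) · (1 − 1/433)
       = 107782160387 · 19958400/22657591 = 94942108800.

94942108800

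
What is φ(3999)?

2520

Prime factorization: 3999 = 3 * 31 * 43.
φ(3) = 3 − 1 = 2.
φ(31) = 31 − 1 = 30.
φ(43) = 43 − 1 = 42.
Since φ is multiplicative, φ(3999) = 2 · 30 · 42 = 2520.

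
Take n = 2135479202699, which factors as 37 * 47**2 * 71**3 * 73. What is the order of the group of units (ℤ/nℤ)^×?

1977449604480

φ(2135479202699) = 2135479202699 · (1 − 1/37) · (1 − 1/47) · (1 − 1/71) · (1 − 1/73)
       = 2135479202699 · 8346240/9013237 = 1977449604480.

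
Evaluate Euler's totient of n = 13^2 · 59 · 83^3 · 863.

4405851903648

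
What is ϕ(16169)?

Factor 16169: 16169 = 19 × 23 × 37.
φ(19) = 19 − 1 = 18.
φ(23) = 23 − 1 = 22.
φ(37) = 37 − 1 = 36.
Since φ is multiplicative, φ(16169) = 18 · 22 · 36 = 14256.

14256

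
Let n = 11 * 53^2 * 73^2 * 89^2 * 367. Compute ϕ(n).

φ(11) = 11 − 1 = 10.
φ(53^2) = 53^2 − 53^1 = 2809 − 53 = 2756.
φ(73^2) = 73^1·(73−1) = 73·72 = 5256.
φ(89^2) = 89^1·(89−1) = 89·88 = 7832.
φ(367) = 367 − 1 = 366.
φ(478670013922397) = 10 × 2756 × 5256 × 7832 × 366 = 415229627704320.

415229627704320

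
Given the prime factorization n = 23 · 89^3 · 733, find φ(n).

11225260992

φ(23) = 23 − 1 = 22.
φ(89^3) = 89^3 − 89^2 = 704969 − 7921 = 697048.
φ(733) = 733 − 1 = 732.
Multiply: 22 · 697048 · 732 = 11225260992.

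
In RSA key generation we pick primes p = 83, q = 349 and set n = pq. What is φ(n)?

φ(pq) = (p−1)(q−1) = 82 · 348 = 28536.

28536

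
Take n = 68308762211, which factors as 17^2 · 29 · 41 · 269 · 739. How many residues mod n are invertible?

60252917760

φ(68308762211) = 68308762211 · (1 − 1/17) · (1 − 1/29) · (1 − 1/41) · (1 − 1/269) · (1 − 1/739)
       = 68308762211 · 3544289280/4018162483 = 60252917760.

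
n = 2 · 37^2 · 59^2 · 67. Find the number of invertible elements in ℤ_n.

300834864

φ(638575526) = 638575526 · (1 − 1/2) · (1 − 1/37) · (1 − 1/59) · (1 − 1/67)
       = 638575526 · 137808/292522 = 300834864.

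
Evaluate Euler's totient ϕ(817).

756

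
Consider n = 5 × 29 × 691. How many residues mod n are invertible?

77280

φ(5) = 5 − 1 = 4.
φ(29) = 29 − 1 = 28.
φ(691) = 691 − 1 = 690.
Since φ is multiplicative, φ(100195) = 4 · 28 · 690 = 77280.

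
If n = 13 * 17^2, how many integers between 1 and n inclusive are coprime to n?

3264

φ(13) = 13 − 1 = 12.
φ(17^2) = 17^2 − 17^1 = 289 − 17 = 272.
Multiply: 12 · 272 = 3264.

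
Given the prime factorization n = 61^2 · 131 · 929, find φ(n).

φ(452841979) = 452841979 · (1 − 1/61) · (1 − 1/131) · (1 − 1/929)
       = 452841979 · 7238400/7423639 = 441542400.

441542400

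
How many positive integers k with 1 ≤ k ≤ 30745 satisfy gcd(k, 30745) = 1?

Prime factorization: 30745 = 5 · 11 · 13 · 43.
φ(30745) = 30745 · (1 − 1/5) · (1 − 1/11) · (1 − 1/13) · (1 − 1/43)
       = 30745 · 20160/30745 = 20160.

20160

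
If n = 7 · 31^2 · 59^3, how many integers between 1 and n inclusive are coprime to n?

φ(1381584533) = 1381584533 · (1 − 1/7) · (1 − 1/31) · (1 − 1/59)
       = 1381584533 · 10440/12803 = 1126590840.

1126590840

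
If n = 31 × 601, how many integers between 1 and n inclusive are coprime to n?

φ(18631) = 18631 · (1 − 1/31) · (1 − 1/601)
       = 18631 · 18000/18631 = 18000.

18000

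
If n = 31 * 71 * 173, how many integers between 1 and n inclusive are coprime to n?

361200

φ(380773) = 380773 · (1 − 1/31) · (1 − 1/71) · (1 − 1/173)
       = 380773 · 361200/380773 = 361200.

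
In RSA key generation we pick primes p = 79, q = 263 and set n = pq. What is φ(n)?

φ(79) = 79 − 1 = 78.
φ(263) = 263 − 1 = 262.
φ(20777) = 78 × 262 = 20436.

20436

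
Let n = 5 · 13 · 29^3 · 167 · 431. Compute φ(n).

φ(5) = 5 − 1 = 4.
φ(13) = 13 − 1 = 12.
φ(29^3) = 29^3 − 29^2 = 24389 − 841 = 23548.
φ(167) = 167 − 1 = 166.
φ(431) = 431 − 1 = 430.
Multiply: 4 · 12 · 23548 · 166 · 430 = 80681099520.

80681099520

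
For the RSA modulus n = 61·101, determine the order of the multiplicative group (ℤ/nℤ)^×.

6000

For distinct primes, φ(pq) = (p−1)(q−1) = 60 × 100 = 6000.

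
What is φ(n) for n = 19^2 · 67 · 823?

φ(19905901) = 19905901 · (1 − 1/19) · (1 − 1/67) · (1 − 1/823)
       = 19905901 · 976536/1047679 = 18554184.

18554184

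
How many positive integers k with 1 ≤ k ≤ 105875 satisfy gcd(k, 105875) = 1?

66000

Prime factorization: 105875 = 5**3 · 7 · 11**2.
φ(5^3) = 5^2·(5−1) = 25·4 = 100.
φ(7) = 7 − 1 = 6.
φ(11^2) = 11^1·(11−1) = 11·10 = 110.
φ(105875) = 100 × 6 × 110 = 66000.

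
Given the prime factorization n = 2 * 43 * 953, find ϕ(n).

39984

φ(81958) = 81958 · (1 − 1/2) · (1 − 1/43) · (1 − 1/953)
       = 81958 · 39984/81958 = 39984.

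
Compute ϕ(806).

360

Factor 806: 806 = 2 × 13 × 31.
φ(806) = 806 · (1 − 1/2) · (1 − 1/13) · (1 − 1/31)
       = 806 · 360/806 = 360.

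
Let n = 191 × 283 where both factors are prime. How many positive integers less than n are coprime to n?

φ(pq) = (p−1)(q−1) = 190 · 282 = 53580.

53580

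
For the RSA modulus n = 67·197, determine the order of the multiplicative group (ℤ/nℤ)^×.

φ(67) = 67 − 1 = 66.
φ(197) = 197 − 1 = 196.
φ(13199) = 66 × 196 = 12936.

12936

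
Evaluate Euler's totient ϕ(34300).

11760

Prime factorization: 34300 = 2**2 · 5**2 · 7**3.
φ(34300) = 34300 · (1 − 1/2) · (1 − 1/5) · (1 − 1/7)
       = 34300 · 24/70 = 11760.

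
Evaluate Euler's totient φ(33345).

15552

First factor: 33345 = 3**3 × 5 × 13 × 19.
φ(3^3) = 3^2·(3−1) = 9·2 = 18.
φ(5) = 5 − 1 = 4.
φ(13) = 13 − 1 = 12.
φ(19) = 19 − 1 = 18.
Multiply: 18 · 4 · 12 · 18 = 15552.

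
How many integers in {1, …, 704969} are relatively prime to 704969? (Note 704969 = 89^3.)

697048

φ(89^3) = 89^3 − 89^2 = 704969 − 7921 = 697048.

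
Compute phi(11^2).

φ(11^2) = 11^2 − 11^1 = 121 − 11 = 110.

110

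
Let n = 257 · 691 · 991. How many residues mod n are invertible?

174873600

φ(257) = 257 − 1 = 256.
φ(691) = 691 − 1 = 690.
φ(991) = 991 − 1 = 990.
Multiply: 256 · 690 · 990 = 174873600.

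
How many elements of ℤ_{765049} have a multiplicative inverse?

Prime factorization: 765049 = 23 · 29 · 31 · 37.
φ(765049) = 765049 · (1 − 1/23) · (1 − 1/29) · (1 − 1/31) · (1 − 1/37)
       = 765049 · 665280/765049 = 665280.

665280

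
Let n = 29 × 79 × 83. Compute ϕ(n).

179088

φ(29) = 29 − 1 = 28.
φ(79) = 79 − 1 = 78.
φ(83) = 83 − 1 = 82.
Since φ is multiplicative, φ(190153) = 28 · 78 · 82 = 179088.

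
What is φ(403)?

Factor 403: 403 = 13 * 31.
φ(403) = 403 · (1 − 1/13) · (1 − 1/31)
       = 403 · 360/403 = 360.

360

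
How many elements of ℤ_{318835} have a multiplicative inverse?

211200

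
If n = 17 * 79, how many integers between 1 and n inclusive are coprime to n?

φ(1343) = 1343 · (1 − 1/17) · (1 − 1/79)
       = 1343 · 1248/1343 = 1248.

1248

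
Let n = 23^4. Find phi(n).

φ(23^4) = 23^4 − 23^3 = 279841 − 12167 = 267674.

267674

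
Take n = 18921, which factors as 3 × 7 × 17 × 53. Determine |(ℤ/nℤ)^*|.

φ(3) = 3 − 1 = 2.
φ(7) = 7 − 1 = 6.
φ(17) = 17 − 1 = 16.
φ(53) = 53 − 1 = 52.
Multiply: 2 · 6 · 16 · 52 = 9984.

9984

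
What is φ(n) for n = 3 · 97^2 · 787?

14638464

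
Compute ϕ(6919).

Prime factorization: 6919 = 11 · 17 · 37.
φ(11) = 11 − 1 = 10.
φ(17) = 17 − 1 = 16.
φ(37) = 37 − 1 = 36.
φ(6919) = 10 × 16 × 36 = 5760.

5760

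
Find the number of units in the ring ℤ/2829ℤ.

1760

Factor 2829: 2829 = 3 · 23 · 41.
φ(2829) = 2829 · (1 − 1/3) · (1 − 1/23) · (1 − 1/41)
       = 2829 · 1760/2829 = 1760.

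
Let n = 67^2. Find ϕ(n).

φ(4489) = 4489 · (1 − 1/67)
       = 4489 · 66/67 = 4422.

4422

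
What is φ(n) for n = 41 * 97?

3840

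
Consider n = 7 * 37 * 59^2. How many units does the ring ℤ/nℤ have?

φ(7) = 7 − 1 = 6.
φ(37) = 37 − 1 = 36.
φ(59^2) = 59^2 − 59^1 = 3481 − 59 = 3422.
φ(901579) = 6 × 36 × 3422 = 739152.

739152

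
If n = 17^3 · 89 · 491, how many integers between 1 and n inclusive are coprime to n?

199386880

φ(214693187) = 214693187 · (1 − 1/17) · (1 − 1/89) · (1 − 1/491)
       = 214693187 · 689920/742883 = 199386880.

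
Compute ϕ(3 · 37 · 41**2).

φ(3) = 3 − 1 = 2.
φ(37) = 37 − 1 = 36.
φ(41^2) = 41^1·(41−1) = 41·40 = 1640.
Multiply: 2 · 36 · 1640 = 118080.

118080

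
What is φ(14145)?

Factor 14145: 14145 = 3 × 5 × 23 × 41.
φ(14145) = 14145 · (1 − 1/3) · (1 − 1/5) · (1 − 1/23) · (1 − 1/41)
       = 14145 · 7040/14145 = 7040.

7040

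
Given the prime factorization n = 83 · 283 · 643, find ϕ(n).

14845608

φ(15103427) = 15103427 · (1 − 1/83) · (1 − 1/283) · (1 − 1/643)
       = 15103427 · 14845608/15103427 = 14845608.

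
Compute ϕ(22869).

11880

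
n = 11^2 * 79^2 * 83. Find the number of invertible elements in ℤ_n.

φ(11^2) = 11^2 − 11^1 = 121 − 11 = 110.
φ(79^2) = 79^1·(79−1) = 79·78 = 6162.
φ(83) = 83 − 1 = 82.
Since φ is multiplicative, φ(62678363) = 110 · 6162 · 82 = 55581240.

55581240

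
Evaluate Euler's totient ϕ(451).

400

451 = 11 × 41.
φ(451) = 451 · (1 − 1/11) · (1 − 1/41)
       = 451 · 400/451 = 400.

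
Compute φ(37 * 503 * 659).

11891376

φ(12264649) = 12264649 · (1 − 1/37) · (1 − 1/503) · (1 − 1/659)
       = 12264649 · 11891376/12264649 = 11891376.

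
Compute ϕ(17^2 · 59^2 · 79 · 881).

63889013760

φ(70017220391) = 70017220391 · (1 − 1/17) · (1 − 1/59) · (1 − 1/79) · (1 − 1/881)
       = 70017220391 · 63697920/69807797 = 63889013760.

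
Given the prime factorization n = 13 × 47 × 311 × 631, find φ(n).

107805600

φ(13) = 13 − 1 = 12.
φ(47) = 47 − 1 = 46.
φ(311) = 311 − 1 = 310.
φ(631) = 631 − 1 = 630.
φ(119903251) = 12 × 46 × 310 × 630 = 107805600.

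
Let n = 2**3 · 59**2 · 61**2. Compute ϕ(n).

φ(2^3) = 2^3 − 2^2 = 8 − 4 = 4.
φ(59^2) = 59^1·(59−1) = 59·58 = 3422.
φ(61^2) = 61^2 − 61^1 = 3721 − 61 = 3660.
Multiply: 4 · 3422 · 3660 = 50098080.

50098080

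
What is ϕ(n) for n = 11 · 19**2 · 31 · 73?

7387200

φ(8986373) = 8986373 · (1 − 1/11) · (1 − 1/19) · (1 − 1/31) · (1 − 1/73)
       = 8986373 · 388800/472967 = 7387200.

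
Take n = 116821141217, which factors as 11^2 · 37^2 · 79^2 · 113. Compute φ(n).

101119898880

φ(11^2) = 11^1·(11−1) = 11·10 = 110.
φ(37^2) = 37^2 − 37^1 = 1369 − 37 = 1332.
φ(79^2) = 79^1·(79−1) = 79·78 = 6162.
φ(113) = 113 − 1 = 112.
φ(116821141217) = 110 × 1332 × 6162 × 112 = 101119898880.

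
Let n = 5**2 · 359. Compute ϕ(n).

7160

φ(8975) = 8975 · (1 − 1/5) · (1 − 1/359)
       = 8975 · 1432/1795 = 7160.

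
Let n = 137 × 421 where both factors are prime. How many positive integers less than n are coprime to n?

57120

φ(pq) = (p−1)(q−1) = 136 · 420 = 57120.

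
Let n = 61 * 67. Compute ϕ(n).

3960

φ(4087) = 4087 · (1 − 1/61) · (1 − 1/67)
       = 4087 · 3960/4087 = 3960.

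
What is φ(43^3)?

77658

φ(79507) = 79507 · (1 − 1/43)
       = 79507 · 42/43 = 77658.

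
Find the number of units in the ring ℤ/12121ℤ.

Factor 12121: 12121 = 17 · 23 · 31.
φ(12121) = 12121 · (1 − 1/17) · (1 − 1/23) · (1 − 1/31)
       = 12121 · 10560/12121 = 10560.

10560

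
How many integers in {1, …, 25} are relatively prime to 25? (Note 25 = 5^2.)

20

φ(25) = 25 · (1 − 1/5)
       = 25 · 4/5 = 20.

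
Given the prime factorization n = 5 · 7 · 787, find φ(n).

18864

φ(27545) = 27545 · (1 − 1/5) · (1 − 1/7) · (1 − 1/787)
       = 27545 · 18864/27545 = 18864.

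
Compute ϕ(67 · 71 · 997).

4601520

φ(67) = 67 − 1 = 66.
φ(71) = 71 − 1 = 70.
φ(997) = 997 − 1 = 996.
Since φ is multiplicative, φ(4742729) = 66 · 70 · 996 = 4601520.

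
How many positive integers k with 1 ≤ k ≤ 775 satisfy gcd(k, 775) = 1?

Prime factorization: 775 = 5^2 · 31.
φ(775) = 775 · (1 − 1/5) · (1 − 1/31)
       = 775 · 120/155 = 600.

600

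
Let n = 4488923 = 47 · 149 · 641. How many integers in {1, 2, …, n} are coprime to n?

φ(47) = 47 − 1 = 46.
φ(149) = 149 − 1 = 148.
φ(641) = 641 − 1 = 640.
φ(4488923) = 46 × 148 × 640 = 4357120.

4357120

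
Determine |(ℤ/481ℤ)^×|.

Factor 481: 481 = 13 * 37.
φ(481) = 481 · (1 − 1/13) · (1 − 1/37)
       = 481 · 432/481 = 432.

432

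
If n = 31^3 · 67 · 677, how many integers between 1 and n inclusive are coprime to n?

1286279280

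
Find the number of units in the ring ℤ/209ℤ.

Prime factorization: 209 = 11 · 19.
φ(11) = 11 − 1 = 10.
φ(19) = 19 − 1 = 18.
Multiply: 10 · 18 = 180.

180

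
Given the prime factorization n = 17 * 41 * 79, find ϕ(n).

φ(55063) = 55063 · (1 − 1/17) · (1 − 1/41) · (1 − 1/79)
       = 55063 · 49920/55063 = 49920.

49920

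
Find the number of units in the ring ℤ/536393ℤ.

435600

536393 = 11^3 · 13 · 31.
φ(536393) = 536393 · (1 − 1/11) · (1 − 1/13) · (1 − 1/31)
       = 536393 · 3600/4433 = 435600.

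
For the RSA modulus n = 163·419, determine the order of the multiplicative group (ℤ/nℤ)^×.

φ(pq) = (p−1)(q−1) = 162 · 418 = 67716.

67716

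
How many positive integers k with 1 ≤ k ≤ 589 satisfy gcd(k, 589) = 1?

540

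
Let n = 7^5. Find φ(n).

14406

φ(7^5) = 7^4·(7−1) = 2401·6 = 14406.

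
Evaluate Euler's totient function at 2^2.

2

φ(2^2) = 2^1·(2−1) = 2·1 = 2.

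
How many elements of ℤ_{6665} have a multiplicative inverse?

Factor 6665: 6665 = 5 × 31 × 43.
φ(5) = 5 − 1 = 4.
φ(31) = 31 − 1 = 30.
φ(43) = 43 − 1 = 42.
Multiply: 4 · 30 · 42 = 5040.

5040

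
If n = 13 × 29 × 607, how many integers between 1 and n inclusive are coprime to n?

203616

φ(13) = 13 − 1 = 12.
φ(29) = 29 − 1 = 28.
φ(607) = 607 − 1 = 606.
Multiply: 12 · 28 · 606 = 203616.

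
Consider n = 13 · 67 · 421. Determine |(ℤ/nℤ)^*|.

332640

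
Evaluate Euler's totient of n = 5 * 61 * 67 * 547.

8648640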